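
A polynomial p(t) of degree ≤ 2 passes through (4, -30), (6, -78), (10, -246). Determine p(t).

Write p(t) = at^2 + bt + c. Substituting each data point gives a linear system:
  16a + 4b + c = -30
  36a + 6b + c = -78
  100a + 10b + c = -246
Solving the system yields a = -3, b = 6, c = -6.
So p(t) = -3t² + 6t - 6.
Check: p(4) = -30. ✓

p(t) = -3t^2 + 6t - 6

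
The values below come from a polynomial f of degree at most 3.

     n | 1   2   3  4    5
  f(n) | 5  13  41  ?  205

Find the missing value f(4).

The 4 known points determine the degree-3 polynomial uniquely.
Write f(n) = an^3 + bn^2 + cn + d. Substituting each data point gives a linear system:
  a + b + c + d = 5
  8a + 4b + 2c + d = 13
  27a + 9b + 3c + d = 41
  125a + 25b + 5c + d = 205
Solving the system yields a = 2, b = -2, c = 0, d = 5.
So f(n) = 2n^3 - 2n^2 + 5.
Then f(4) = 101.

101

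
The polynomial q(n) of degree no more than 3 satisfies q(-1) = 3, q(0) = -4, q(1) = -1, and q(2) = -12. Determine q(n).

q(n) = -4n^3 + 5n^2 + 2n - 4

Write q(n) = an^3 + bn^2 + cn + d. Substituting each data point gives a linear system:
  -a + b - c + d = 3
  d = -4
  a + b + c + d = -1
  8a + 4b + 2c + d = -12
Solving the system yields a = -4, b = 5, c = 2, d = -4.
So q(n) = -4n^3 + 5n^2 + 2n - 4.
Check: q(1) = -1. ✓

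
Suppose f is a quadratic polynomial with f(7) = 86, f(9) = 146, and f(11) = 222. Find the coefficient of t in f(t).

Write f(t) = at^2 + bt + c. Substituting each data point gives a linear system:
  49a + 7b + c = 86
  81a + 9b + c = 146
  121a + 11b + c = 222
Solving the system yields a = 2, b = -2, c = 2.
So f(t) = 2t^2 - 2t + 2.
The coefficient of t is -2.

-2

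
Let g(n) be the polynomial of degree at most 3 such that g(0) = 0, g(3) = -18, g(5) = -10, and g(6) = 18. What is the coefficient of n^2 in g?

Write g(n) = an^3 + bn^2 + cn + d. Substituting each data point gives a linear system:
  d = 0
  27a + 9b + 3c + d = -18
  125a + 25b + 5c + d = -10
  216a + 36b + 6c + d = 18
Solving the system yields a = 1, b = -6, c = 3, d = 0.
So g(n) = n^3 - 6n^2 + 3n.
The coefficient of n^2 is -6.

-6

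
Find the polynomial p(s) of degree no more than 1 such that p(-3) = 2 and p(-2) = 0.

p(s) = -2s - 4

Write p(s) = as + b. Substituting each data point gives a linear system:
  -3a + b = 2
  -2a + b = 0
Solving the system yields a = -2, b = -4.
So p(s) = -2s - 4.
Check: p(-3) = 2. ✓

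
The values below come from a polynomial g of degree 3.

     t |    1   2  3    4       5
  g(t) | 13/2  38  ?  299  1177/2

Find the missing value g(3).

The 4 known points determine the degree-3 polynomial uniquely.
Write g(t) = at^3 + bt^2 + ct + d. Substituting each data point gives a linear system:
  a + b + c + d = 13/2
  8a + 4b + 2c + d = 38
  64a + 16b + 4c + d = 299
  125a + 25b + 5c + d = 1177/2
Solving the system yields a = 5, b = -2, c = 5/2, d = 1.
So g(t) = 5t^3 - 2t^2 + (5/2)t + 1.
Then g(3) = 251/2.

251/2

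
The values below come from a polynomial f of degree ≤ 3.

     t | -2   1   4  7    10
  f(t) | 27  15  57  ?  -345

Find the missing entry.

-9

The 4 known points determine the degree-3 polynomial uniquely.
Write f(t) = at^3 + bt^2 + ct + d. Substituting each data point gives a linear system:
  -8a + 4b - 2c + d = 27
  a + b + c + d = 15
  64a + 16b + 4c + d = 57
  1000a + 100b + 10c + d = -345
Solving the system yields a = -1, b = 6, c = 5, d = 5.
So f(t) = -t^3 + 6t^2 + 5t + 5.
Then f(7) = -9.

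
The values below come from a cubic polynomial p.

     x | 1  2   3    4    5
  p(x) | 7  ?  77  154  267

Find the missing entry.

30

The 4 known points determine the degree-3 polynomial uniquely.
Write p(x) = ax^3 + bx^2 + cx + d. Substituting each data point gives a linear system:
  a + b + c + d = 7
  27a + 9b + 3c + d = 77
  64a + 16b + 4c + d = 154
  125a + 25b + 5c + d = 267
Solving the system yields a = 1, b = 6, c = -2, d = 2.
So p(x) = x^3 + 6x^2 - 2x + 2.
Then p(2) = 30.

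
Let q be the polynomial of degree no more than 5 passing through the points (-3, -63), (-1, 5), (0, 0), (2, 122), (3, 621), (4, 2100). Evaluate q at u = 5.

Using the Lagrange interpolation formula with nodes -3, -1, 0, 2, 3, 4:
  L_0(u) = (u + 1)u(u - 2)(u - 3)(u - 4) / -1260
  L_1(u) = (u + 3)u(u - 2)(u - 3)(u - 4) / 120
  L_2(u) = (u + 3)(u + 1)(u - 2)(u - 3)(u - 4) / -72
  L_3(u) = (u + 3)(u + 1)u(u - 3)(u - 4) / 60
  L_4(u) = (u + 3)(u + 1)u(u - 2)(u - 4) / -72
  L_5(u) = (u + 3)(u + 1)u(u - 2)(u - 3) / 280
Then q(u) = -63·L_0(u) + 5·L_1(u) + 0·L_2(u) + 122·L_3(u) + 621·L_4(u) + 2100·L_5(u).
Expanding and collecting terms gives q(u) = u⁵ + 3u⁴ + 4u³ + 4u² - 3u.
Evaluating at u = 5: q(5) = 5585.

5585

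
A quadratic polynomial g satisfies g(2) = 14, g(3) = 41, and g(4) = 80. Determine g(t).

g(t) = 6t^2 - 3t - 4

Write g(t) = at^2 + bt + c. Substituting each data point gives a linear system:
  4a + 2b + c = 14
  9a + 3b + c = 41
  16a + 4b + c = 80
Solving the system yields a = 6, b = -3, c = -4.
So g(t) = 6t^2 - 3t - 4.
Check: g(3) = 41. ✓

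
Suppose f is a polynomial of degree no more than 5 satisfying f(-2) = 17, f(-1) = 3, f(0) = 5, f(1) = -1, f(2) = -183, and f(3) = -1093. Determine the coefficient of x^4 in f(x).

Write f(x) = ax^5 + bx^4 + cx^3 + dx^2 + ex + k. Substituting each data point gives a linear system:
  -32a + 16b - 8c + 4d - 2e + k = 17
  -a + b - c + d - e + k = 3
  k = 5
  a + b + c + d + e + k = -1
  32a + 16b + 8c + 4d + 2e + k = -183
  243a + 81b + 27c + 9d + 3e + k = -1093
Solving the system yields a = -2, b = -6, c = -6, d = 2, e = 6, k = 5.
So f(x) = -2x^5 - 6x^4 - 6x^3 + 2x^2 + 6x + 5.
The coefficient of x^4 is -6.

-6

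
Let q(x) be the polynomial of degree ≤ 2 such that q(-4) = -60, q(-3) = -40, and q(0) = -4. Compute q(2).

Write q(x) = ax^2 + bx + c. Substituting each data point gives a linear system:
  16a - 4b + c = -60
  9a - 3b + c = -40
  c = -4
Solving the system yields a = -2, b = 6, c = -4.
So q(x) = -2x^2 + 6x - 4.
Then q(2) = 0.

0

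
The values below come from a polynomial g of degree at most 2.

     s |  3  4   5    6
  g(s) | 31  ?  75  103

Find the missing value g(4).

51

On equispaced nodes a degree-2 polynomial has vanishing third forward difference, so
  - g(3) + 3·g(4) - 3·g(5) + g(6) = 0.
Substituting the known values and solving for g(4):
  3·g(4) = 153
  g(4) = 51.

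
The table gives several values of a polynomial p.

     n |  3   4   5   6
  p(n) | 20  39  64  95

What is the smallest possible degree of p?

Forward differences of the values at n = 3, 4, 5, 6:
  p  : 20  39  64  95
  Δ  : 19  25  31
  Δ^2: 6  6
  Δ^3: 0
The second differences are constant (6) and nonzero, while all higher differences vanish, so the minimal degree is 2.

2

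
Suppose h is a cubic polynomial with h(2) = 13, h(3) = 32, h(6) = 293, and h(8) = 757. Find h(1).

8

Using the Lagrange interpolation formula with nodes 2, 3, 6, 8:
  L_0(s) = (s - 3)(s - 6)(s - 8) / -24
  L_1(s) = (s - 2)(s - 6)(s - 8) / 15
  L_2(s) = (s - 2)(s - 3)(s - 8) / -24
  L_3(s) = (s - 2)(s - 3)(s - 6) / 60
Then h(s) = 13·L_0(s) + 32·L_1(s) + 293·L_2(s) + 757·L_3(s).
Expanding and collecting terms gives h(s) = 2s³ - 5s² + 6s + 5.
Evaluating at s = 1: h(1) = 8.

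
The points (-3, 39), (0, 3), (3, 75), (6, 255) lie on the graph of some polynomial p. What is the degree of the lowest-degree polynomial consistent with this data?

2

Forward differences of the values at n = -3, 0, 3, 6:
  p  : 39  3  75  255
  Δ  : -36  72  180
  Δ^2: 108  108
  Δ^3: 0
The second differences are constant (108) and nonzero, while all higher differences vanish, so the minimal degree is 2.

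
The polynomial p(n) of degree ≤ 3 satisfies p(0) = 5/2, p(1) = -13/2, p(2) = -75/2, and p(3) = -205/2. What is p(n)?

Using the Lagrange interpolation formula with nodes 0, 1, 2, 3:
  L_0(n) = (n - 1)(n - 2)(n - 3) / -6
  L_1(n) = n(n - 2)(n - 3) / 2
  L_2(n) = n(n - 1)(n - 3) / -2
  L_3(n) = n(n - 1)(n - 2) / 6
Then p(n) = 5/2·L_0(n) - 13/2·L_1(n) - 75/2·L_2(n) - 205/2·L_3(n).
Expanding and collecting terms gives p(n) = -2n³ - 5n² - 2n + 5/2.
Check: p(1) = -13/2. ✓

p(n) = -2n^3 - 5n^2 - 2n + 5/2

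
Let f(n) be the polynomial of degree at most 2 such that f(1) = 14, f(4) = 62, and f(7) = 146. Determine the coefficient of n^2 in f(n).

2

Write f(n) = an^2 + bn + c. Substituting each data point gives a linear system:
  a + b + c = 14
  16a + 4b + c = 62
  49a + 7b + c = 146
Solving the system yields a = 2, b = 6, c = 6.
So f(n) = 2n^2 + 6n + 6.
The leading coefficient is 2.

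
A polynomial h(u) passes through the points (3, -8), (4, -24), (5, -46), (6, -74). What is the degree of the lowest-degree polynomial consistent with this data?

2

Forward differences of the values at u = 3, 4, 5, 6:
  h  : -8  -24  -46  -74
  Δ  : -16  -22  -28
  Δ^2: -6  -6
  Δ^3: 0
The second differences are constant (-6) and nonzero, while all higher differences vanish, so the minimal degree is 2.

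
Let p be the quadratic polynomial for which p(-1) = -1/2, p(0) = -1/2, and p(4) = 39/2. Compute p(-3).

Using the Lagrange interpolation formula with nodes -1, 0, 4:
  L_0(x) = x(x - 4) / 5
  L_1(x) = (x + 1)(x - 4) / -4
  L_2(x) = (x + 1)x / 20
Then p(x) = -1/2·L_0(x) - 1/2·L_1(x) + 39/2·L_2(x).
Expanding and collecting terms gives p(x) = x^2 + x - 1/2.
Evaluating at x = -3: p(-3) = 11/2.

11/2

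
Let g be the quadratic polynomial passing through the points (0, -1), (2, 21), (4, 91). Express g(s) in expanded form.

Write g(s) = as^2 + bs + c. Substituting each data point gives a linear system:
  c = -1
  4a + 2b + c = 21
  16a + 4b + c = 91
Solving the system yields a = 6, b = -1, c = -1.
So g(s) = 6s^2 - s - 1.
Check: g(2) = 21. ✓

g(s) = 6s^2 - s - 1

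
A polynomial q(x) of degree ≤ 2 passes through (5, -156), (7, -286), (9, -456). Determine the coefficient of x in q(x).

-5

Write q(x) = ax^2 + bx + c. Substituting each data point gives a linear system:
  25a + 5b + c = -156
  49a + 7b + c = -286
  81a + 9b + c = -456
Solving the system yields a = -5, b = -5, c = -6.
So q(x) = -5x^2 - 5x - 6.
The coefficient of x is -5.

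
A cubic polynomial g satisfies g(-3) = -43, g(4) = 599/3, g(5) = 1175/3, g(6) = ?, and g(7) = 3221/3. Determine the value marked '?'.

The 4 known points determine the degree-3 polynomial uniquely.
Write g(u) = au^3 + bu^2 + cu + d. Substituting each data point gives a linear system:
  -27a + 9b - 3c + d = -43
  64a + 16b + 4c + d = 599/3
  125a + 25b + 5c + d = 1175/3
  343a + 49b + 7c + d = 3221/3
Solving the system yields a = 3, b = 5/3, c = -6, d = 5.
So g(u) = 3u³ + (5/3)u² - 6u + 5.
Then g(6) = 677.

677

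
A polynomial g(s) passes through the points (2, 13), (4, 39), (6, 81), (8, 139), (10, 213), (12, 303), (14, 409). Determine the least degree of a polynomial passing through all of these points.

2

Forward differences of the values at s = 2, 4, 6, 8, 10, 12, 14:
  g  : 13  39  81  139  213  303  409
  Δ  : 26  42  58  74  90  106
  Δ^2: 16  16  16  16  16
  Δ^3: 0  0  0  0
  Δ^4: 0  0  0
  Δ^5: 0  0
  Δ^6: 0
The second differences are constant (16) and nonzero, while all higher differences vanish, so the minimal degree is 2.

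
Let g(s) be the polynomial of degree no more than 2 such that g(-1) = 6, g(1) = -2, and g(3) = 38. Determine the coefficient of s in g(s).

-4

Write g(s) = as^2 + bs + c. Substituting each data point gives a linear system:
  a - b + c = 6
  a + b + c = -2
  9a + 3b + c = 38
Solving the system yields a = 6, b = -4, c = -4.
So g(s) = 6s^2 - 4s - 4.
The coefficient of s is -4.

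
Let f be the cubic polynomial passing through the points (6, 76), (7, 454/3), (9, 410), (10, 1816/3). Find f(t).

f(t) = t^3 - 4t^2 + (1/3)t + 2

Write f(t) = at^3 + bt^2 + ct + d. Substituting each data point gives a linear system:
  216a + 36b + 6c + d = 76
  343a + 49b + 7c + d = 454/3
  729a + 81b + 9c + d = 410
  1000a + 100b + 10c + d = 1816/3
Solving the system yields a = 1, b = -4, c = 1/3, d = 2.
So f(t) = t^3 - 4t^2 + (1/3)t + 2.
Check: f(7) = 454/3. ✓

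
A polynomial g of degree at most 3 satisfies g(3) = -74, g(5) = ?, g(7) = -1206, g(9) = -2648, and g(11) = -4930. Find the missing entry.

-412

On equispaced nodes a degree-3 polynomial has vanishing fourth forward difference, so
  g(3) - 4·g(5) + 6·g(7) - 4·g(9) + g(11) = 0.
Substituting the known values and solving for g(5):
  -4·g(5) = 1648
  g(5) = -412.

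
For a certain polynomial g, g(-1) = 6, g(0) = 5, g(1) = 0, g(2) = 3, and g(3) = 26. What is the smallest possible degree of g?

3

Forward differences of the values at u = -1, 0, 1, 2, 3:
  g  : 6  5  0  3  26
  Δ  : -1  -5  3  23
  Δ^2: -4  8  20
  Δ^3: 12  12
  Δ^4: 0
The third differences are constant (12) and nonzero, while all higher differences vanish, so the minimal degree is 3.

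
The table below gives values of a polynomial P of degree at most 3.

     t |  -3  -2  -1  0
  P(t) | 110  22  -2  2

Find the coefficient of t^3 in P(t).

Write P(t) = at^3 + bt^2 + ct + d. Substituting each data point gives a linear system:
  -27a + 9b - 3c + d = 110
  -8a + 4b - 2c + d = 22
  -a + b - c + d = -2
  d = 2
Solving the system yields a = -6, b = -4, c = 6, d = 2.
So P(t) = -6t^3 - 4t^2 + 6t + 2.
The leading coefficient is -6.

-6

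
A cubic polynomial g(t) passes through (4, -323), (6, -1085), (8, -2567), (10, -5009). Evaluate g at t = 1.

Forward differences of the values at t = 4, 6, 8, 10:
  g  : -323  -1085  -2567  -5009
  Δ  : -762  -1482  -2442
  Δ^2: -720  -960
  Δ^3: -240
The third differences are constant, confirming degree 3.
Interpolating (Newton forward form) and evaluating at t = 1 gives g(1) = -5.

-5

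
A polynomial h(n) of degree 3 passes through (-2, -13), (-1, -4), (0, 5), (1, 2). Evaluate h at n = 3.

Write h(n) = an^3 + bn^2 + cn + d. Substituting each data point gives a linear system:
  -8a + 4b - 2c + d = -13
  -a + b - c + d = -4
  d = 5
  a + b + c + d = 2
Solving the system yields a = -2, b = -6, c = 5, d = 5.
So h(n) = -2n³ - 6n² + 5n + 5.
Then h(3) = -88.

-88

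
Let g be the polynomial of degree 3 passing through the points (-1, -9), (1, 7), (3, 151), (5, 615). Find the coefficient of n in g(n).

Write g(n) = an^3 + bn^2 + cn + d. Substituting each data point gives a linear system:
  -a + b - c + d = -9
  a + b + c + d = 7
  27a + 9b + 3c + d = 151
  125a + 25b + 5c + d = 615
Solving the system yields a = 4, b = 4, c = 4, d = -5.
So g(n) = 4n³ + 4n² + 4n - 5.
The coefficient of n is 4.

4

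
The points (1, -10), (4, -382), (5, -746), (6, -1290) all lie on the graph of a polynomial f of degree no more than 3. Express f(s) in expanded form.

Using the Lagrange interpolation formula with nodes 1, 4, 5, 6:
  L_0(s) = (s - 4)(s - 5)(s - 6) / -60
  L_1(s) = (s - 1)(s - 5)(s - 6) / 6
  L_2(s) = (s - 1)(s - 4)(s - 6) / -4
  L_3(s) = (s - 1)(s - 4)(s - 5) / 10
Then f(s) = -10·L_0(s) - 382·L_1(s) - 746·L_2(s) - 1290·L_3(s).
Expanding and collecting terms gives f(s) = -6s^3 + 2s - 6.
Check: f(5) = -746. ✓

f(s) = -6s^3 + 2s - 6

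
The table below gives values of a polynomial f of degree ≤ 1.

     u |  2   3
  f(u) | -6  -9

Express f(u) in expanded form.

f(u) = -3u

Using the Lagrange interpolation formula with nodes 2, 3:
  L_0(u) = (u - 3) / -1
  L_1(u) = (u - 2) / 1
Then f(u) = -6·L_0(u) - 9·L_1(u).
Expanding and collecting terms gives f(u) = -3u.
Check: f(3) = -9. ✓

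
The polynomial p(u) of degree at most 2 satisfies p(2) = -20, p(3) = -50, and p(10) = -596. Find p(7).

Using the Lagrange interpolation formula with nodes 2, 3, 10:
  L_0(u) = (u - 3)(u - 10) / 8
  L_1(u) = (u - 2)(u - 10) / -7
  L_2(u) = (u - 2)(u - 3) / 56
Then p(u) = -20·L_0(u) - 50·L_1(u) - 596·L_2(u).
Expanding and collecting terms gives p(u) = -6u² + 4.
Evaluating at u = 7: p(7) = -290.

-290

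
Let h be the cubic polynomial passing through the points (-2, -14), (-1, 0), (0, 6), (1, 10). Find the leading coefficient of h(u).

Write h(u) = au^3 + bu^2 + cu + d. Substituting each data point gives a linear system:
  -8a + 4b - 2c + d = -14
  -a + b - c + d = 0
  d = 6
  a + b + c + d = 10
Solving the system yields a = 1, b = -1, c = 4, d = 6.
So h(u) = u³ - u² + 4u + 6.
The leading coefficient is 1.

1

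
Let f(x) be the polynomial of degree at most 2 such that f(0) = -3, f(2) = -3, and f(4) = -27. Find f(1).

0

Write f(x) = ax^2 + bx + c. Substituting each data point gives a linear system:
  c = -3
  4a + 2b + c = -3
  16a + 4b + c = -27
Solving the system yields a = -3, b = 6, c = -3.
So f(x) = -3x² + 6x - 3.
Then f(1) = 0.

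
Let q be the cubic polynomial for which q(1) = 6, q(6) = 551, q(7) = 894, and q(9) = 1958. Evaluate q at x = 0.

5

Write q(x) = ax^3 + bx^2 + cx + d. Substituting each data point gives a linear system:
  a + b + c + d = 6
  216a + 36b + 6c + d = 551
  343a + 49b + 7c + d = 894
  729a + 81b + 9c + d = 1958
Solving the system yields a = 3, b = -3, c = 1, d = 5.
So q(x) = 3x^3 - 3x^2 + x + 5.
Then q(0) = 5.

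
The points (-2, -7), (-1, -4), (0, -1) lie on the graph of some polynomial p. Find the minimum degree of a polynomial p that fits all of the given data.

Forward differences of the values at t = -2, -1, 0:
  p  : -7  -4  -1
  Δ  : 3  3
  Δ^2: 0
The first differences are constant (3) and nonzero, while all higher differences vanish, so the minimal degree is 1.

1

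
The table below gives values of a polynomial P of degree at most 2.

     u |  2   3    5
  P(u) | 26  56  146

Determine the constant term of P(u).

Write P(u) = au^2 + bu + c. Substituting each data point gives a linear system:
  4a + 2b + c = 26
  9a + 3b + c = 56
  25a + 5b + c = 146
Solving the system yields a = 5, b = 5, c = -4.
So P(u) = 5u^2 + 5u - 4.
The constant term is -4.

-4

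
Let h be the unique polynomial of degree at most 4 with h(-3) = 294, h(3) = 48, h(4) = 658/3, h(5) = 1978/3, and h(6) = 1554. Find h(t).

h(t) = 2t^4 - 5t^3 + (1/3)t^2 + 4t + 6

Using the Lagrange interpolation formula with nodes -3, 3, 4, 5, 6:
  L_0(t) = (t - 3)(t - 4)(t - 5)(t - 6) / 3024
  L_1(t) = (t + 3)(t - 4)(t - 5)(t - 6) / -36
  L_2(t) = (t + 3)(t - 3)(t - 5)(t - 6) / 14
  L_3(t) = (t + 3)(t - 3)(t - 4)(t - 6) / -16
  L_4(t) = (t + 3)(t - 3)(t - 4)(t - 5) / 54
Then h(t) = 294·L_0(t) + 48·L_1(t) + 658/3·L_2(t) + 1978/3·L_3(t) + 1554·L_4(t).
Expanding and collecting terms gives h(t) = 2t⁴ - 5t³ + (1/3)t² + 4t + 6.
Check: h(5) = 1978/3. ✓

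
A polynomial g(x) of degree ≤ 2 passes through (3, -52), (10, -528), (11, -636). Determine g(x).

g(x) = -5x^2 - 3x + 2

Using the Lagrange interpolation formula with nodes 3, 10, 11:
  L_0(x) = (x - 10)(x - 11) / 56
  L_1(x) = (x - 3)(x - 11) / -7
  L_2(x) = (x - 3)(x - 10) / 8
Then g(x) = -52·L_0(x) - 528·L_1(x) - 636·L_2(x).
Expanding and collecting terms gives g(x) = -5x^2 - 3x + 2.
Check: g(3) = -52. ✓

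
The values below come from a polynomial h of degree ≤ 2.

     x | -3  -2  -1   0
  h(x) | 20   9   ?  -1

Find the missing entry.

On equispaced nodes a degree-2 polynomial has vanishing third forward difference, so
  - h(-3) + 3·h(-2) - 3·h(-1) + h(0) = 0.
Substituting the known values and solving for h(-1):
  -3·h(-1) = -6
  h(-1) = 2.

2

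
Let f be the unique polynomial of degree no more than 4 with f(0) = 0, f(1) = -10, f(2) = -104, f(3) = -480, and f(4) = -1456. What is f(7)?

Forward differences of the values at x = 0, 1, 2, 3, 4:
  f  : 0  -10  -104  -480  -1456
  Δ  : -10  -94  -376  -976
  Δ^2: -84  -282  -600
  Δ^3: -198  -318
  Δ^4: -120
The fourth differences are constant, confirming degree 4.
Interpolating (Newton forward form) and evaluating at x = 7 gives f(7) = -12964.

-12964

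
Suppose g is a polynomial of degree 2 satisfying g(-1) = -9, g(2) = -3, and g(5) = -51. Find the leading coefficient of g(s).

Write g(s) = as^2 + bs + c. Substituting each data point gives a linear system:
  a - b + c = -9
  4a + 2b + c = -3
  25a + 5b + c = -51
Solving the system yields a = -3, b = 5, c = -1.
So g(s) = -3s^2 + 5s - 1.
The leading coefficient is -3.

-3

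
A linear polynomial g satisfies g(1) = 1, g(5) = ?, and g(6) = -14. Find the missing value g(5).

-11

The 2 known points determine the degree-1 polynomial uniquely.
Write g(t) = at + b. Substituting each data point gives a linear system:
  a + b = 1
  6a + b = -14
Solving the system yields a = -3, b = 4.
So g(t) = -3t + 4.
Then g(5) = -11.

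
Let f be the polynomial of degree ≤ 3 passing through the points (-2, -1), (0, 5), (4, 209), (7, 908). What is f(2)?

43

Write f(u) = au^3 + bu^2 + cu + d. Substituting each data point gives a linear system:
  -8a + 4b - 2c + d = -1
  d = 5
  64a + 16b + 4c + d = 209
  343a + 49b + 7c + d = 908
Solving the system yields a = 2, b = 4, c = 3, d = 5.
So f(u) = 2u^3 + 4u^2 + 3u + 5.
Then f(2) = 43.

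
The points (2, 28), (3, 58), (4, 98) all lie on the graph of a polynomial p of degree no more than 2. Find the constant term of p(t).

-2

Write p(t) = at^2 + bt + c. Substituting each data point gives a linear system:
  4a + 2b + c = 28
  9a + 3b + c = 58
  16a + 4b + c = 98
Solving the system yields a = 5, b = 5, c = -2.
So p(t) = 5t^2 + 5t - 2.
The constant term is -2.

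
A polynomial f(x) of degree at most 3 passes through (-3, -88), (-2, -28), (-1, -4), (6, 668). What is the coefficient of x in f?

Write f(x) = ax^3 + bx^2 + cx + d. Substituting each data point gives a linear system:
  -27a + 9b - 3c + d = -88
  -8a + 4b - 2c + d = -28
  -a + b - c + d = -4
  216a + 36b + 6c + d = 668
Solving the system yields a = 3, b = 0, c = 3, d = 2.
So f(x) = 3x³ + 3x + 2.
The coefficient of x is 3.

3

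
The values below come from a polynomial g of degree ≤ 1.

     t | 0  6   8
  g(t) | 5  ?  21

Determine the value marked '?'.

17

The 2 known points determine the degree-1 polynomial uniquely.
Write g(t) = at + b. Substituting each data point gives a linear system:
  b = 5
  8a + b = 21
Solving the system yields a = 2, b = 5.
So g(t) = 2t + 5.
Then g(6) = 17.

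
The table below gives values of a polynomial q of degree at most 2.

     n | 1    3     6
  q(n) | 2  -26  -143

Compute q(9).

-350

Write q(n) = an^2 + bn + c. Substituting each data point gives a linear system:
  a + b + c = 2
  9a + 3b + c = -26
  36a + 6b + c = -143
Solving the system yields a = -5, b = 6, c = 1.
So q(n) = -5n² + 6n + 1.
Then q(9) = -350.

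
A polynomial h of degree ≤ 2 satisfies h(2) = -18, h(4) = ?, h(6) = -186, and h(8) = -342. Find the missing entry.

On equispaced nodes a degree-2 polynomial has vanishing third forward difference, so
  - h(2) + 3·h(4) - 3·h(6) + h(8) = 0.
Substituting the known values and solving for h(4):
  3·h(4) = -234
  h(4) = -78.

-78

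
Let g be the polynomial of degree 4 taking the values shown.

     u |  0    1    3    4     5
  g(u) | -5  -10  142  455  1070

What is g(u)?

g(u) = u^4 + 5u^3 - 6u^2 - 5u - 5

Write g(u) = au^4 + bu^3 + cu^2 + du + e. Substituting each data point gives a linear system:
  e = -5
  a + b + c + d + e = -10
  81a + 27b + 9c + 3d + e = 142
  256a + 64b + 16c + 4d + e = 455
  625a + 125b + 25c + 5d + e = 1070
Solving the system yields a = 1, b = 5, c = -6, d = -5, e = -5.
So g(u) = u⁴ + 5u³ - 6u² - 5u - 5.
Check: g(5) = 1070. ✓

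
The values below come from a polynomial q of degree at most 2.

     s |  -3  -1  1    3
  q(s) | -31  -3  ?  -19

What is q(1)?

The 3 known points determine the degree-2 polynomial uniquely.
Write q(s) = as^2 + bs + c. Substituting each data point gives a linear system:
  9a - 3b + c = -31
  a - b + c = -3
  9a + 3b + c = -19
Solving the system yields a = -3, b = 2, c = 2.
So q(s) = -3s^2 + 2s + 2.
Then q(1) = 1.

1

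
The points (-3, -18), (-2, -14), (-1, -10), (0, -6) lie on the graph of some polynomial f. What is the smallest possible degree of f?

1

Forward differences of the values at n = -3, -2, -1, 0:
  f  : -18  -14  -10  -6
  Δ  : 4  4  4
  Δ^2: 0  0
  Δ^3: 0
The first differences are constant (4) and nonzero, while all higher differences vanish, so the minimal degree is 1.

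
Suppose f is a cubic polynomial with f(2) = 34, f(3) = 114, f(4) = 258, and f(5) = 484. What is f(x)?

f(x) = 3x^3 + 5x^2 - 2x - 6

Using the Lagrange interpolation formula with nodes 2, 3, 4, 5:
  L_0(x) = (x - 3)(x - 4)(x - 5) / -6
  L_1(x) = (x - 2)(x - 4)(x - 5) / 2
  L_2(x) = (x - 2)(x - 3)(x - 5) / -2
  L_3(x) = (x - 2)(x - 3)(x - 4) / 6
Then f(x) = 34·L_0(x) + 114·L_1(x) + 258·L_2(x) + 484·L_3(x).
Expanding and collecting terms gives f(x) = 3x³ + 5x² - 2x - 6.
Check: f(3) = 114. ✓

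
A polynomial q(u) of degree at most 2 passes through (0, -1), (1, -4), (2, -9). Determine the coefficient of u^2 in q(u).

-1

Write q(u) = au^2 + bu + c. Substituting each data point gives a linear system:
  c = -1
  a + b + c = -4
  4a + 2b + c = -9
Solving the system yields a = -1, b = -2, c = -1.
So q(u) = -u² - 2u - 1.
The leading coefficient is -1.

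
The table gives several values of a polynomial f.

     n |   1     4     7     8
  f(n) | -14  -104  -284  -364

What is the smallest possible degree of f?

Divided differences on the nodes 1, 4, 7, 8:
  order 0: -14  -104  -284  -364
  order 1: -30  -60  -80
  order 2: -5  -5
  order 3: 0
The order-2 divided differences are all -5 (nonzero) and every higher order vanishes, so the data lies on a polynomial of degree exactly 2.

2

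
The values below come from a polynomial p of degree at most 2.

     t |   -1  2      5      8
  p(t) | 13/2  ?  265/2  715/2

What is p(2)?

31/2

On equispaced nodes a degree-2 polynomial has vanishing third forward difference, so
  - p(-1) + 3·p(2) - 3·p(5) + p(8) = 0.
Substituting the known values and solving for p(2):
  3·p(2) = 93/2
  p(2) = 31/2.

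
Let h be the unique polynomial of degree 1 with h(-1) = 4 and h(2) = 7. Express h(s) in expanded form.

h(s) = s + 5

Write h(s) = as + b. Substituting each data point gives a linear system:
  -a + b = 4
  2a + b = 7
Solving the system yields a = 1, b = 5.
So h(s) = s + 5.
Check: h(2) = 7. ✓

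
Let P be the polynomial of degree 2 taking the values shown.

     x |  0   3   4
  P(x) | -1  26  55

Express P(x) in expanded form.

P(x) = 5x^2 - 6x - 1

Using the Lagrange interpolation formula with nodes 0, 3, 4:
  L_0(x) = (x - 3)(x - 4) / 12
  L_1(x) = x(x - 4) / -3
  L_2(x) = x(x - 3) / 4
Then P(x) = -1·L_0(x) + 26·L_1(x) + 55·L_2(x).
Expanding and collecting terms gives P(x) = 5x² - 6x - 1.
Check: P(3) = 26. ✓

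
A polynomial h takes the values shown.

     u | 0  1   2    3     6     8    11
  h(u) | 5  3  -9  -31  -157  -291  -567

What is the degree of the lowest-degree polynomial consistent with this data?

2

Divided differences on the nodes 0, 1, 2, 3, 6, 8, 11:
  order 0: 5  3  -9  -31  -157  -291  -567
  order 1: -2  -12  -22  -42  -67  -92
  order 2: -5  -5  -5  -5  -5
  order 3: 0  0  0  0
  order 4: 0  0  0
  order 5: 0  0
  order 6: 0
The order-2 divided differences are all -5 (nonzero) and every higher order vanishes, so the data lies on a polynomial of degree exactly 2.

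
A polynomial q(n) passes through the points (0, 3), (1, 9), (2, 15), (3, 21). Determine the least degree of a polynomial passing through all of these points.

Forward differences of the values at n = 0, 1, 2, 3:
  q  : 3  9  15  21
  Δ  : 6  6  6
  Δ^2: 0  0
  Δ^3: 0
The first differences are constant (6) and nonzero, while all higher differences vanish, so the minimal degree is 1.

1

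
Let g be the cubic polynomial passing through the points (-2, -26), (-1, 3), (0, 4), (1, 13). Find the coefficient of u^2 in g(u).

4

Write g(u) = au^3 + bu^2 + cu + d. Substituting each data point gives a linear system:
  -8a + 4b - 2c + d = -26
  -a + b - c + d = 3
  d = 4
  a + b + c + d = 13
Solving the system yields a = 6, b = 4, c = -1, d = 4.
So g(u) = 6u^3 + 4u^2 - u + 4.
The coefficient of u^2 is 4.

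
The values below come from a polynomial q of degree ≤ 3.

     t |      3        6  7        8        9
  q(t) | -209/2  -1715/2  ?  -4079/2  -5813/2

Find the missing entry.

The 4 known points determine the degree-3 polynomial uniquely.
Write q(t) = at^3 + bt^2 + ct + d. Substituting each data point gives a linear system:
  27a + 9b + 3c + d = -209/2
  216a + 36b + 6c + d = -1715/2
  512a + 64b + 8c + d = -4079/2
  729a + 81b + 9c + d = -5813/2
Solving the system yields a = -4, b = 0, c = 1, d = 1/2.
So q(t) = -4t^3 + t + 1/2.
Then q(7) = -2729/2.

-2729/2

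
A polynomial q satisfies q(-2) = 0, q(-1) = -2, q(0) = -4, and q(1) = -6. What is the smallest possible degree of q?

1

Forward differences of the values at t = -2, -1, 0, 1:
  q  : 0  -2  -4  -6
  Δ  : -2  -2  -2
  Δ^2: 0  0
  Δ^3: 0
The first differences are constant (-2) and nonzero, while all higher differences vanish, so the minimal degree is 1.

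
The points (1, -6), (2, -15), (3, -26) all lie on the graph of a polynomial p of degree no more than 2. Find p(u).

Using the Lagrange interpolation formula with nodes 1, 2, 3:
  L_0(u) = (u - 2)(u - 3) / 2
  L_1(u) = (u - 1)(u - 3) / -1
  L_2(u) = (u - 1)(u - 2) / 2
Then p(u) = -6·L_0(u) - 15·L_1(u) - 26·L_2(u).
Expanding and collecting terms gives p(u) = -u² - 6u + 1.
Check: p(2) = -15. ✓

p(u) = -u^2 - 6u + 1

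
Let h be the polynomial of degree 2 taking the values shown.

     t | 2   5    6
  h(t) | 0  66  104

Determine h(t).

h(t) = 4t^2 - 6t - 4

Write h(t) = at^2 + bt + c. Substituting each data point gives a linear system:
  4a + 2b + c = 0
  25a + 5b + c = 66
  36a + 6b + c = 104
Solving the system yields a = 4, b = -6, c = -4.
So h(t) = 4t^2 - 6t - 4.
Check: h(2) = 0. ✓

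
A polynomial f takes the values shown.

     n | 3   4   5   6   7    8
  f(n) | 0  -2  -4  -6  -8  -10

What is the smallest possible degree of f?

Forward differences of the values at n = 3, 4, 5, 6, 7, 8:
  f  : 0  -2  -4  -6  -8  -10
  Δ  : -2  -2  -2  -2  -2
  Δ^2: 0  0  0  0
  Δ^3: 0  0  0
  Δ^4: 0  0
  Δ^5: 0
The first differences are constant (-2) and nonzero, while all higher differences vanish, so the minimal degree is 1.

1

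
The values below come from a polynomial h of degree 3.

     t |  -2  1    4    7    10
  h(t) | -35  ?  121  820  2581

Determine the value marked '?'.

-2

The 4 known points determine the degree-3 polynomial uniquely.
Write h(t) = at^3 + bt^2 + ct + d. Substituting each data point gives a linear system:
  -8a + 4b - 2c + d = -35
  64a + 16b + 4c + d = 121
  343a + 49b + 7c + d = 820
  1000a + 100b + 10c + d = 2581
Solving the system yields a = 3, b = -4, c = -2, d = 1.
So h(t) = 3t³ - 4t² - 2t + 1.
Then h(1) = -2.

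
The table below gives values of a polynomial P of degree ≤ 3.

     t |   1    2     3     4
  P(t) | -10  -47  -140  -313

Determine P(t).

Write P(t) = at^3 + bt^2 + ct + d. Substituting each data point gives a linear system:
  a + b + c + d = -10
  8a + 4b + 2c + d = -47
  27a + 9b + 3c + d = -140
  64a + 16b + 4c + d = -313
Solving the system yields a = -4, b = -4, c = 3, d = -5.
So P(t) = -4t^3 - 4t^2 + 3t - 5.
Check: P(3) = -140. ✓

P(t) = -4t^3 - 4t^2 + 3t - 5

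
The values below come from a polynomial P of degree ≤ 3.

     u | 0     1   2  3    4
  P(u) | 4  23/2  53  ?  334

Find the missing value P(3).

On equispaced nodes a degree-3 polynomial has vanishing fourth forward difference, so
  P(0) - 4·P(1) + 6·P(2) - 4·P(3) + P(4) = 0.
Substituting the known values and solving for P(3):
  -4·P(3) = -610
  P(3) = 305/2.

305/2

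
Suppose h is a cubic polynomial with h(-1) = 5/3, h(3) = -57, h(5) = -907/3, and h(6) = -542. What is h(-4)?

Using the Lagrange interpolation formula with nodes -1, 3, 5, 6:
  L_0(n) = (n - 3)(n - 5)(n - 6) / -168
  L_1(n) = (n + 1)(n - 5)(n - 6) / 24
  L_2(n) = (n + 1)(n - 3)(n - 6) / -12
  L_3(n) = (n + 1)(n - 3)(n - 5) / 21
Then h(n) = 5/3·L_0(n) - 57·L_1(n) - 907/3·L_2(n) - 542·L_3(n).
Expanding and collecting terms gives h(n) = -3n^3 + 3n^2 + (1/3)n - 4.
Evaluating at n = -4: h(-4) = 704/3.

704/3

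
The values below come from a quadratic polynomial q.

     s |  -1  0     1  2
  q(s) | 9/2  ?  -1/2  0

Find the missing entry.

1

The 3 known points determine the degree-2 polynomial uniquely.
Write q(s) = as^2 + bs + c. Substituting each data point gives a linear system:
  a - b + c = 9/2
  a + b + c = -1/2
  4a + 2b + c = 0
Solving the system yields a = 1, b = -5/2, c = 1.
So q(s) = s² - (5/2)s + 1.
Then q(0) = 1.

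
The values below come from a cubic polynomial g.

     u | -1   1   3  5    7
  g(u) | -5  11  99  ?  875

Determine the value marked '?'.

355

The 4 known points determine the degree-3 polynomial uniquely.
Write g(u) = au^3 + bu^2 + cu + d. Substituting each data point gives a linear system:
  -a + b - c + d = -5
  a + b + c + d = 11
  27a + 9b + 3c + d = 99
  343a + 49b + 7c + d = 875
Solving the system yields a = 2, b = 3, c = 6, d = 0.
So g(u) = 2u^3 + 3u^2 + 6u.
Then g(5) = 355.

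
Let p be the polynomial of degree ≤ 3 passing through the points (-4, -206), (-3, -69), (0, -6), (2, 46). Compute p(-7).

-1385

Write p(t) = at^3 + bt^2 + ct + d. Substituting each data point gives a linear system:
  -64a + 16b - 4c + d = -206
  -27a + 9b - 3c + d = -69
  d = -6
  8a + 4b + 2c + d = 46
Solving the system yields a = 5, b = 6, c = -6, d = -6.
So p(t) = 5t^3 + 6t^2 - 6t - 6.
Then p(-7) = -1385.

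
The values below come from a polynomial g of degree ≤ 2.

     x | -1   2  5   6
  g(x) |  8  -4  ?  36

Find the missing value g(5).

20

The 3 known points determine the degree-2 polynomial uniquely.
Write g(x) = ax^2 + bx + c. Substituting each data point gives a linear system:
  a - b + c = 8
  4a + 2b + c = -4
  36a + 6b + c = 36
Solving the system yields a = 2, b = -6, c = 0.
So g(x) = 2x^2 - 6x.
Then g(5) = 20.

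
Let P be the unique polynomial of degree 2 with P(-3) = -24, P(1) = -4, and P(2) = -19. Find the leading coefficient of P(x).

Write P(x) = ax^2 + bx + c. Substituting each data point gives a linear system:
  9a - 3b + c = -24
  a + b + c = -4
  4a + 2b + c = -19
Solving the system yields a = -4, b = -3, c = 3.
So P(x) = -4x^2 - 3x + 3.
The leading coefficient is -4.

-4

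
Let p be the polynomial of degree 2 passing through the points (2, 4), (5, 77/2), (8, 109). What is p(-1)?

11/2

Write p(x) = ax^2 + bx + c. Substituting each data point gives a linear system:
  4a + 2b + c = 4
  25a + 5b + c = 77/2
  64a + 8b + c = 109
Solving the system yields a = 2, b = -5/2, c = 1.
So p(x) = 2x^2 - (5/2)x + 1.
Then p(-1) = 11/2.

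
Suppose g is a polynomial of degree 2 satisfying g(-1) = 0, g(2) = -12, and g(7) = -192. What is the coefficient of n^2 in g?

-4

Write g(n) = an^2 + bn + c. Substituting each data point gives a linear system:
  a - b + c = 0
  4a + 2b + c = -12
  49a + 7b + c = -192
Solving the system yields a = -4, b = 0, c = 4.
So g(n) = -4n^2 + 4.
The leading coefficient is -4.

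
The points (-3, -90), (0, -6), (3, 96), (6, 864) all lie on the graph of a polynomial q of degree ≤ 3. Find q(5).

Forward differences of the values at x = -3, 0, 3, 6:
  q  : -90  -6  96  864
  Δ  : 84  102  768
  Δ^2: 18  666
  Δ^3: 648
The third differences are constant, confirming degree 3.
Interpolating (Newton forward form) and evaluating at x = 5 gives q(5) = 494.

494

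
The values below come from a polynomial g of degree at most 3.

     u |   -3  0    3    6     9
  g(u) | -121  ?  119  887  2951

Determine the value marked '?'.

-1

The 4 known points determine the degree-3 polynomial uniquely.
Write g(u) = au^3 + bu^2 + cu + d. Substituting each data point gives a linear system:
  -27a + 9b - 3c + d = -121
  27a + 9b + 3c + d = 119
  216a + 36b + 6c + d = 887
  729a + 81b + 9c + d = 2951
Solving the system yields a = 4, b = 0, c = 4, d = -1.
So g(u) = 4u³ + 4u - 1.
Then g(0) = -1.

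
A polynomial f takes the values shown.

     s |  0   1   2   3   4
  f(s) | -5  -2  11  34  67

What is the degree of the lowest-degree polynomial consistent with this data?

2

Forward differences of the values at s = 0, 1, 2, 3, 4:
  f  : -5  -2  11  34  67
  Δ  : 3  13  23  33
  Δ^2: 10  10  10
  Δ^3: 0  0
  Δ^4: 0
The second differences are constant (10) and nonzero, while all higher differences vanish, so the minimal degree is 2.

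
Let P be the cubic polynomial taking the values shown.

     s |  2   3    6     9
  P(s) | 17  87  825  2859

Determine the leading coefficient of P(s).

4

Write P(s) = as^3 + bs^2 + cs + d. Substituting each data point gives a linear system:
  8a + 4b + 2c + d = 17
  27a + 9b + 3c + d = 87
  216a + 36b + 6c + d = 825
  729a + 81b + 9c + d = 2859
Solving the system yields a = 4, b = 0, c = -6, d = -3.
So P(s) = 4s^3 - 6s - 3.
The leading coefficient is 4.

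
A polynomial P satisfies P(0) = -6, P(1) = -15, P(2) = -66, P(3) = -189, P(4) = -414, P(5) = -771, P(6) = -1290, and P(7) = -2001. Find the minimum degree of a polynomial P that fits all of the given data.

Forward differences of the values at s = 0, 1, 2, 3, 4, 5, 6, 7:
  P  : -6  -15  -66  -189  -414  -771  -1290  -2001
  Δ  : -9  -51  -123  -225  -357  -519  -711
  Δ^2: -42  -72  -102  -132  -162  -192
  Δ^3: -30  -30  -30  -30  -30
  Δ^4: 0  0  0  0
  Δ^5: 0  0  0
  Δ^6: 0  0
  Δ^7: 0
The third differences are constant (-30) and nonzero, while all higher differences vanish, so the minimal degree is 3.

3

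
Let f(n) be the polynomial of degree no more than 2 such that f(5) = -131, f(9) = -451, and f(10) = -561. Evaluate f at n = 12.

-817

Write f(n) = an^2 + bn + c. Substituting each data point gives a linear system:
  25a + 5b + c = -131
  81a + 9b + c = -451
  100a + 10b + c = -561
Solving the system yields a = -6, b = 4, c = -1.
So f(n) = -6n^2 + 4n - 1.
Then f(12) = -817.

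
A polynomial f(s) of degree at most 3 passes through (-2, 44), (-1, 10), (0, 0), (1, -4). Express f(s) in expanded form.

f(s) = -3s^3 + 3s^2 - 4s

Write f(s) = as^3 + bs^2 + cs + d. Substituting each data point gives a linear system:
  -8a + 4b - 2c + d = 44
  -a + b - c + d = 10
  d = 0
  a + b + c + d = -4
Solving the system yields a = -3, b = 3, c = -4, d = 0.
So f(s) = -3s^3 + 3s^2 - 4s.
Check: f(1) = -4. ✓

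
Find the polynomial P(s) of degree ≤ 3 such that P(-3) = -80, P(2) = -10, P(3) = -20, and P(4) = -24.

P(s) = s^3 - 6s^2 + s + 4

Write P(s) = as^3 + bs^2 + cs + d. Substituting each data point gives a linear system:
  -27a + 9b - 3c + d = -80
  8a + 4b + 2c + d = -10
  27a + 9b + 3c + d = -20
  64a + 16b + 4c + d = -24
Solving the system yields a = 1, b = -6, c = 1, d = 4.
So P(s) = s^3 - 6s^2 + s + 4.
Check: P(4) = -24. ✓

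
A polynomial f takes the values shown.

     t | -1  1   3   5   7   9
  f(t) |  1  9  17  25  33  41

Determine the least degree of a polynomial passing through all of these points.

1

Forward differences of the values at t = -1, 1, 3, 5, 7, 9:
  f  : 1  9  17  25  33  41
  Δ  : 8  8  8  8  8
  Δ^2: 0  0  0  0
  Δ^3: 0  0  0
  Δ^4: 0  0
  Δ^5: 0
The first differences are constant (8) and nonzero, while all higher differences vanish, so the minimal degree is 1.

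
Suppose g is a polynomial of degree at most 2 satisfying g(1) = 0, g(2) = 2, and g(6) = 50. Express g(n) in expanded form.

g(n) = 2n^2 - 4n + 2

Write g(n) = an^2 + bn + c. Substituting each data point gives a linear system:
  a + b + c = 0
  4a + 2b + c = 2
  36a + 6b + c = 50
Solving the system yields a = 2, b = -4, c = 2.
So g(n) = 2n^2 - 4n + 2.
Check: g(1) = 0. ✓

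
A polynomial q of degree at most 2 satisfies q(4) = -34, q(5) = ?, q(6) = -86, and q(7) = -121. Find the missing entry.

The 3 known points determine the degree-2 polynomial uniquely.
Write q(u) = au^2 + bu + c. Substituting each data point gives a linear system:
  16a + 4b + c = -34
  36a + 6b + c = -86
  49a + 7b + c = -121
Solving the system yields a = -3, b = 4, c = -2.
So q(u) = -3u^2 + 4u - 2.
Then q(5) = -57.

-57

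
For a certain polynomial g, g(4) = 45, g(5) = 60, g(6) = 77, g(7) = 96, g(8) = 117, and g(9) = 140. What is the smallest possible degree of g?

Forward differences of the values at n = 4, 5, 6, 7, 8, 9:
  g  : 45  60  77  96  117  140
  Δ  : 15  17  19  21  23
  Δ^2: 2  2  2  2
  Δ^3: 0  0  0
  Δ^4: 0  0
  Δ^5: 0
The second differences are constant (2) and nonzero, while all higher differences vanish, so the minimal degree is 2.

2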